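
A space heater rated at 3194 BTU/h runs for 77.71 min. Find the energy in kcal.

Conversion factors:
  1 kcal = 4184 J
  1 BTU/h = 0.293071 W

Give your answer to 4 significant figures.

3194 BTU/h × 0.293071 = 936.069 W
77.71 min × 60 = 4662.6 s
E = P × t = 936.069 W × 4662.6 s = 4.36452×10⁶ J
4.36452×10⁶ J ÷ (4184 J/kcal) = 1043.15 kcal

1043 kcal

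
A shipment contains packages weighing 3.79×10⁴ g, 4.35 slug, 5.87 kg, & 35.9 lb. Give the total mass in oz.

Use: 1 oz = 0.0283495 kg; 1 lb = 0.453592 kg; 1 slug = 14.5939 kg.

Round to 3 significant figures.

3.79×10⁴ g × 0.001 = 37.9 kg
4.35 slug × 14.5939 = 63.4835 kg
5.87 kg (already kg)
35.9 lb × 0.453592 = 16.284 kg
Total: 37.9 + 63.4835 + 5.87 + 16.284 = 123.538 kg
In oz: 123.538 / 0.0283495 = 4357.68 oz

4360 oz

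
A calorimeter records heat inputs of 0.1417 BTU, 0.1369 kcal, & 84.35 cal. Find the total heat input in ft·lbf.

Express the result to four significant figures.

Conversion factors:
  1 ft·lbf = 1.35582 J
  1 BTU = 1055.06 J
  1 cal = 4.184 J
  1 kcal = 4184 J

793.0 ft·lbf

0.1417 BTU × 1055.06 = 149.502 J
0.1369 kcal × 4184 = 572.79 J
84.35 cal × 4.184 = 352.92 J
Combined: 149.502 + 572.79 + 352.92 = 1075.21 J
In ft·lbf: 1075.21 / 1.35582 = 793.033 ft·lbf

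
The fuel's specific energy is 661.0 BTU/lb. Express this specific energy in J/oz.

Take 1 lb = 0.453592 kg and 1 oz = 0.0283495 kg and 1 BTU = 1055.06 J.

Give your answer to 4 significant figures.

661.0 BTU/lb × 1055.06 J/BTU ÷ 0.453592 kg/lb = 1.53749×10⁶ J/kg
1.53749×10⁶ J/kg × 0.0283495 kg/oz = 43587.1 J/oz

4.359×10⁴ J/oz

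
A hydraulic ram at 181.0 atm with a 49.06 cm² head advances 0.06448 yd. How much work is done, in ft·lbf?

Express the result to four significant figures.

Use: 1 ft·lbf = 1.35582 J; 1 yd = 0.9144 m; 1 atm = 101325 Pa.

181.0 atm → 1.83398×10⁷ Pa
49.06 cm² → 0.004906 m²
F = P × A = 1.83398×10⁷ × 0.004906 = 89975.1 N
0.06448 yd → 0.0589605 m
W = F × d = 89975.1 × 0.0589605 = 5304.98 J
In ft·lbf: 5304.98 / 1.35582 = 3912.75 ft·lbf

3913 ft·lbf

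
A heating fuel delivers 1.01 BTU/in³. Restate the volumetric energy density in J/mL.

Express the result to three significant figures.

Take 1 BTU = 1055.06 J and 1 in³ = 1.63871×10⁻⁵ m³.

65.0 J/mL

1.01 BTU/in³ × 1055.06 J/BTU ÷ 1.63871×10⁻⁵ m³/in³ = 6.50274×10⁷ J/m³
6.50274×10⁷ J/m³ × 10⁻⁶ m³/mL = 65.0274 J/mL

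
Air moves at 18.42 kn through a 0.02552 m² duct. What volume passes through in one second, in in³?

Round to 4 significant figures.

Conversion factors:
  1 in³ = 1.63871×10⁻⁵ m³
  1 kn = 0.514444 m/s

18.42 kn × 0.514444 = 9.47606 m/s
V = v × A × t = 9.47606 m/s × 0.02552 m² × 1 s = 0.241829 m³
0.241829 m³ ÷ (1.63871×10⁻⁵ m³/in³) = 14757.3 in³

1.476×10⁴ in³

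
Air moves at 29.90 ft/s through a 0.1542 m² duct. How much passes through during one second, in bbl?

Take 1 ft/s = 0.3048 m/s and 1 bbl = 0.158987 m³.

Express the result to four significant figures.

8.839 bbl

29.90 ft/s × 0.3048 = 9.11352 m/s
V = v × A × t = 9.11352 m/s × 0.1542 m² × 1 s = 1.4053 m³
1.4053 m³ ÷ (0.158987 m³/bbl) = 8.83909 bbl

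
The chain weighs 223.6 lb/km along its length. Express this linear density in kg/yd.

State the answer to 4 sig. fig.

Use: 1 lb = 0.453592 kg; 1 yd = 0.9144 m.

0.09274 kg/yd

223.6 lb/km × 0.453592 kg/lb ÷ 1000 m/km = 0.101423 kg/m
0.101423 kg/m × 0.9144 m/yd = 0.0927412 kg/yd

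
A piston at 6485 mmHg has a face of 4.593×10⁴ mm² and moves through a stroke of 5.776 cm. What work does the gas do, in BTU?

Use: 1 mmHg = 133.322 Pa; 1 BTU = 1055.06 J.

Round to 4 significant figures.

2.174 BTU

6485 mmHg → 864593 Pa
4.593×10⁴ mm² → 0.04593 m²
F = P × A = 864593 × 0.04593 = 39710.8 N
5.776 cm → 0.05776 m
W = F × d = 39710.8 × 0.05776 = 2293.7 J
In BTU: 2293.7 / 1055.06 = 2.174 BTU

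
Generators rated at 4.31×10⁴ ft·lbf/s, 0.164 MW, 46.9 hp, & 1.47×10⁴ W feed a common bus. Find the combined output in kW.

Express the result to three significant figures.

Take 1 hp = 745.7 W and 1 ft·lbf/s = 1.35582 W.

272 kW

4.31×10⁴ ft·lbf/s × 1.35582 → 58435.8 W
0.164 MW × 1000000 → 164000 W
46.9 hp × 745.7 → 34973.3 W
1.47×10⁴ W (already W)
Sum: 58435.8 + 164000 + 34973.3 + 14700 = 272109 W
In kW: 272109 / 1000 = 272.109 kW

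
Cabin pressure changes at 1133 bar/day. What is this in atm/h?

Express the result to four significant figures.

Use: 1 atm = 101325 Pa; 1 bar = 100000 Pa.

46.59 atm/h

1133 bar/day × 100000 Pa/bar ÷ 86400 s/day = 1311.34 Pa/s
1311.34 Pa/s ÷ 101325 Pa/atm × 3600 s/h = 46.5909 atm/h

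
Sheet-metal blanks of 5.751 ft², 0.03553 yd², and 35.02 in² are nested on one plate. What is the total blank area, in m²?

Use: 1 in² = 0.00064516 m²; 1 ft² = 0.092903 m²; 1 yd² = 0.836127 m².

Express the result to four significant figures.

5.751 ft² × 0.092903 → 0.534285 m²
0.03553 yd² × 0.836127 → 0.0297076 m²
35.02 in² × 0.00064516 → 0.0225935 m²
Combined: 0.534285 + 0.0297076 + 0.0225935 = 0.586586 m²

0.5866 m²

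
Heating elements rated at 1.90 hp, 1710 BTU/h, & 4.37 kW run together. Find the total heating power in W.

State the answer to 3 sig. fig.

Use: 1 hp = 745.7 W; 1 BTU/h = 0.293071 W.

1.90 hp × 745.7 = 1416.83 W
1710 BTU/h × 0.293071 = 501.151 W
4.37 kW × 1000 = 4370 W
Combined: 1416.83 + 501.151 + 4370 = 6287.98 W

6290 W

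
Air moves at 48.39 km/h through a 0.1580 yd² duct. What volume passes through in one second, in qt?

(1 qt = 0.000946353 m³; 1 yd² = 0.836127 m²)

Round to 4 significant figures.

48.39 km/h × (1/3.6) = 13.4417 m/s
0.1580 yd² × 0.836127 = 0.132108 m²
V = v × A × t = 13.4417 m/s × 0.132108 m² × 1 s = 1.77576 m³
1.77576 m³ ÷ (0.000946353 m³/qt) = 1876.42 qt

1876 qt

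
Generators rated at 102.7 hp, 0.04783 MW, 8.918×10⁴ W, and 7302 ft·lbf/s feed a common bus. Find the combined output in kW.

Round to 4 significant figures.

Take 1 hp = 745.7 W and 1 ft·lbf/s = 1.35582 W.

102.7 hp × 745.7 = 76583.4 W
0.04783 MW × 1000000 = 47830 W
8.918×10⁴ W (already W)
7302 ft·lbf/s × 1.35582 = 9900.2 W
Total: 76583.4 + 47830 + 89180 + 9900.2 = 223494 W
In kW: 223494 / 1000 = 223.494 kW

223.5 kW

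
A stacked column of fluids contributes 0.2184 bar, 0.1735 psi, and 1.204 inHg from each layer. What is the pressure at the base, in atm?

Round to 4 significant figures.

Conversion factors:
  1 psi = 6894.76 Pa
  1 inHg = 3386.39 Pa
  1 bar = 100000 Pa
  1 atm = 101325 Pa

0.2184 bar × 100000 = 21840 Pa
0.1735 psi × 6894.76 = 1196.24 Pa
1.204 inHg × 3386.39 = 4077.21 Pa
Sum: 21840 + 1196.24 + 4077.21 = 27113.4 Pa
In atm: 27113.4 / 101325 = 0.267588 atm

0.2676 atm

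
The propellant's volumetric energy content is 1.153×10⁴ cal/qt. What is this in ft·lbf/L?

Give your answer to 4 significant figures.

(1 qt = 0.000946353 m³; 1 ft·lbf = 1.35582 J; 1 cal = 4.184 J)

1.153×10⁴ cal/qt × 4.184 J/cal ÷ 0.000946353 m³/qt = 5.09762×10⁷ J/m³
5.09762×10⁷ J/m³ ÷ 1.35582 J/ft·lbf × 0.001 m³/L = 37598.1 ft·lbf/L

3.760×10⁴ ft·lbf/L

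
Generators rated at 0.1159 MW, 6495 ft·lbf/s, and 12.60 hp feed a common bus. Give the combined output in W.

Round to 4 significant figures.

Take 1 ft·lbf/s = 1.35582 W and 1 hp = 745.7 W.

0.1159 MW × 1000000 = 115900 W
6495 ft·lbf/s × 1.35582 = 8806.05 W
12.60 hp × 745.7 = 9395.82 W
Combined: 115900 + 8806.05 + 9395.82 = 134102 W

1.341×10⁵ W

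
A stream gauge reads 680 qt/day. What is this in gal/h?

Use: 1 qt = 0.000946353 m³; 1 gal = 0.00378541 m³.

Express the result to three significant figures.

680 qt/day × 0.000946353 m³/qt ÷ 86400 s/day = 7.44815×10⁻⁶ m³/s
7.44815×10⁻⁶ m³/s ÷ 0.00378541 m³/gal × 3600 s/h = 7.08334 gal/h

7.08 gal/h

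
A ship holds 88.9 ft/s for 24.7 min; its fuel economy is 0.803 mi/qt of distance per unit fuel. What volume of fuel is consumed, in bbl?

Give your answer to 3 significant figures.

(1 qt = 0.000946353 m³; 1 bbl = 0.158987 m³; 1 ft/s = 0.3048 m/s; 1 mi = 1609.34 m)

0.185 bbl

88.9 ft/s → 27.0967 m/s
24.7 min → 1482 s
d = v × t = 27.0967 × 1482 = 40157.3 m
0.803 mi/qt → 1.36556×10⁶ m/m³
V = d / (distance per unit fuel) = 40157.3 / 1.36556×10⁶ = 0.0294072 m³
In bbl: 0.0294072 / 0.158987 = 0.184966 bbl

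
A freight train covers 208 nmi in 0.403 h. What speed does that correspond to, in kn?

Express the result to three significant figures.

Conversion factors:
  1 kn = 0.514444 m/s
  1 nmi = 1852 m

208 nmi × 1852 = 385216 m
0.403 h × 3600 = 1450.8 s
v = d / t = 385216 m / 1450.8 s = 265.52 m/s
265.52 m/s ÷ (0.514444 m/s/kn) = 516.13 kn

516 kn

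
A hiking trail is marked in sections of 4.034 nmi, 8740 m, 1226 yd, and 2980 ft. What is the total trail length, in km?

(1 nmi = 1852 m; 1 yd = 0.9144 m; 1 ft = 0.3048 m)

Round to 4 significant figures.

18.24 km

4.034 nmi × 1852 → 7470.97 m
8740 m (already m)
1226 yd × 0.9144 → 1121.05 m
2980 ft × 0.3048 → 908.304 m
Combined: 7470.97 + 8740 + 1121.05 + 908.304 = 18240.3 m
In km: 18240.3 / 1000 = 18.2403 km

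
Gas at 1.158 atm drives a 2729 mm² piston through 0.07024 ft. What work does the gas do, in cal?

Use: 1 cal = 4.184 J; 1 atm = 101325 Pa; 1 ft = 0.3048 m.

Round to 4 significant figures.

1.158 atm → 117334 Pa
2729 mm² → 0.002729 m²
F = P × A = 117334 × 0.002729 = 320.204 N
0.07024 ft → 0.0214092 m
W = F × d = 320.204 × 0.0214092 = 6.85531 J
In cal: 6.85531 / 4.184 = 1.63846 cal

1.638 cal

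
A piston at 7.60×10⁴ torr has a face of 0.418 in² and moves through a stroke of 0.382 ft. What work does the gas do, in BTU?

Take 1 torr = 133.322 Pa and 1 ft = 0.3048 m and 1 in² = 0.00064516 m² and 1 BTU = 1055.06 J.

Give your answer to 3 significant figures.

0.302 BTU

7.60×10⁴ torr → 1.01325×10⁷ Pa
0.418 in² → 2.69677×10⁻⁴ m²
F = P × A = 1.01325×10⁷ × 2.69677×10⁻⁴ = 2732.5 N
0.382 ft → 0.116434 m
W = F × d = 2732.5 × 0.116434 = 318.156 J
In BTU: 318.156 / 1055.06 = 0.301553 BTU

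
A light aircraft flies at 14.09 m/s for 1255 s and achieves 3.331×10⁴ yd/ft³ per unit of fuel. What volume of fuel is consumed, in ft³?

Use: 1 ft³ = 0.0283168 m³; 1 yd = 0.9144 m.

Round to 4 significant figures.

0.5806 ft³

d = v × t = 14.09 × 1255 = 17683 m
3.331×10⁴ yd/ft³ → 1.07564×10⁶ m/m³
V = d / (distance per unit fuel) = 17683 / 1.07564×10⁶ = 0.0164395 m³
In ft³: 0.0164395 / 0.0283168 = 0.580556 ft³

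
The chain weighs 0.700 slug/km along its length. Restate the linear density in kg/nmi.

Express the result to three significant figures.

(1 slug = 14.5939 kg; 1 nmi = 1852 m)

18.9 kg/nmi

0.700 slug/km × 14.5939 kg/slug ÷ 1000 m/km = 0.0102157 kg/m
0.0102157 kg/m × 1852 m/nmi = 18.9195 kg/nmi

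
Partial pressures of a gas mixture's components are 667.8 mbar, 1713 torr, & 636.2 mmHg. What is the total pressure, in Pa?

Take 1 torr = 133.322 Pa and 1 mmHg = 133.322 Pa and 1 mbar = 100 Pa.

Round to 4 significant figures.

667.8 mbar × 100 = 66780 Pa
1713 torr × 133.322 = 228381 Pa
636.2 mmHg × 133.322 = 84819.5 Pa
Sum: 66780 + 228381 + 84819.5 = 379980 Pa

3.800×10⁵ Pa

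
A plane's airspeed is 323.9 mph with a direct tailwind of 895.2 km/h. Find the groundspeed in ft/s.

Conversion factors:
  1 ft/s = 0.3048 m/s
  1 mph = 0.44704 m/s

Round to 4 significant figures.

1291 ft/s

323.9 mph × 0.44704 → 144.796 m/s
895.2 km/h × (1/3.6) → 248.667 m/s
Total: 144.796 + 248.667 = 393.463 m/s
In ft/s: 393.463 / 0.3048 = 1290.89 ft/s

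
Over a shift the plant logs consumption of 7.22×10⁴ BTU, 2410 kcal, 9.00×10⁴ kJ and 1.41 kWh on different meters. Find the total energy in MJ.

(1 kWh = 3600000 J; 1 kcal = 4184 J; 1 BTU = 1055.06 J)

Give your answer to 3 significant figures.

7.22×10⁴ BTU × 1055.06 → 7.61753×10⁷ J
2410 kcal × 4184 → 1.00834×10⁷ J
9.00×10⁴ kJ × 1000 → 9×10⁷ J
1.41 kWh × 3600000 → 5.076×10⁶ J
Total: 7.61753×10⁷ + 1.00834×10⁷ + 9×10⁷ + 5.076×10⁶ = 1.81335×10⁸ J
In MJ: 1.81335×10⁸ / 1000000 = 181.335 MJ

181 MJ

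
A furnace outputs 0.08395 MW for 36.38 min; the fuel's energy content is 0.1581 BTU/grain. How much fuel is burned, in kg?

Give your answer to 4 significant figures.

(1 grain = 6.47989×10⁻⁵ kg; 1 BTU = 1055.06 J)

0.08395 MW → 83950 W
36.38 min → 2182.8 s
E = P × t = 83950 × 2182.8 = 1.83246×10⁸ J
0.1581 BTU/grain → 2.57419×10⁶ J/kg
m = E / e_s = 1.83246×10⁸ / 2.57419×10⁶ = 71.1859 kg

71.19 kg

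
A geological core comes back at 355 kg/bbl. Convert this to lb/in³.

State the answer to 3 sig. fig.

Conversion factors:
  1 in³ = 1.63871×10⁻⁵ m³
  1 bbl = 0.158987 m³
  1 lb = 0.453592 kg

0.0807 lb/in³

355 kg/bbl ÷ 0.158987 m³/bbl = 2232.89 kg/m³
2232.89 kg/m³ ÷ 0.453592 kg/lb × 1.63871×10⁻⁵ m³/in³ = 0.0806685 lb/in³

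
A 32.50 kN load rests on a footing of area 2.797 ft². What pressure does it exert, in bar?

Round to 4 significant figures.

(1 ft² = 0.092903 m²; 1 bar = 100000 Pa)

1.251 bar

32.50 kN × 1000 = 32500 N
2.797 ft² × 0.092903 = 0.25985 m²
P = F / A = 32500 N / 0.25985 m² = 125072 Pa
125072 Pa ÷ (100000 Pa/bar) = 1.25072 bar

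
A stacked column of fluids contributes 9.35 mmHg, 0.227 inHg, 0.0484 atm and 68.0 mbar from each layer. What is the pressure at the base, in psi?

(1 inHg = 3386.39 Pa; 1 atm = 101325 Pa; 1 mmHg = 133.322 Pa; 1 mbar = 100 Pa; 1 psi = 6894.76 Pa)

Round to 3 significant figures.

9.35 mmHg × 133.322 = 1246.56 Pa
0.227 inHg × 3386.39 = 768.711 Pa
0.0484 atm × 101325 = 4904.13 Pa
68.0 mbar × 100 = 6800 Pa
Total: 1246.56 + 768.711 + 4904.13 + 6800 = 13719.4 Pa
In psi: 13719.4 / 6894.76 = 1.98983 psi

1.99 psi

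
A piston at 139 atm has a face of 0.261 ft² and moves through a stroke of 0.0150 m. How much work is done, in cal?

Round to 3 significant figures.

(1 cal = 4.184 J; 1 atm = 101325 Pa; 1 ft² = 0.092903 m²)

139 atm → 1.40842×10⁷ Pa
0.261 ft² → 0.0242477 m²
F = P × A = 1.40842×10⁷ × 0.0242477 = 341509 N
W = F × d = 341509 × 0.015 = 5122.64 J
In cal: 5122.64 / 4.184 = 1224.34 cal

1220 cal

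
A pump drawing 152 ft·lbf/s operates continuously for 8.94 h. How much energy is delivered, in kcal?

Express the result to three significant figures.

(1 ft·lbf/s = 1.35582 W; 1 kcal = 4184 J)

152 ft·lbf/s × 1.35582 = 206.085 W
8.94 h × 3600 = 32184 s
E = P × t = 206.085 W × 32184 s = 6.63264×10⁶ J
6.63264×10⁶ J ÷ (4184 J/kcal) = 1585.24 kcal

1590 kcal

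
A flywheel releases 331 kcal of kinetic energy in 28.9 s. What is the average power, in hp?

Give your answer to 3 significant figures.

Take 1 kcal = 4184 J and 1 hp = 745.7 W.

331 kcal × 4184 → 1.3849×10⁶ J
P = E / t = 1.3849×10⁶ J / 28.9 s = 47920.4 W
47920.4 W ÷ (745.7 W/hp) = 64.2623 hp

64.3 hp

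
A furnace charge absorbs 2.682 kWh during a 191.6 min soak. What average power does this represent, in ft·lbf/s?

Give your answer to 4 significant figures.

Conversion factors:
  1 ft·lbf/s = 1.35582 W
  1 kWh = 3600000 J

619.5 ft·lbf/s

2.682 kWh × 3600000 → 9.6552×10⁶ J
191.6 min × 60 → 11496 s
P = E / t = 9.6552×10⁶ J / 11496 s = 839.875 W
839.875 W ÷ (1.35582 W/ft·lbf/s) = 619.459 ft·lbf/s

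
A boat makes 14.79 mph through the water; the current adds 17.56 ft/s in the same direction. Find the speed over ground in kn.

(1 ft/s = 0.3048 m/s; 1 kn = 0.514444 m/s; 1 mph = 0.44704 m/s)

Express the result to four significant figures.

23.26 kn

14.79 mph × 0.44704 → 6.61172 m/s
17.56 ft/s × 0.3048 → 5.35229 m/s
Sum: 6.61172 + 5.35229 = 11.964 m/s
In kn: 11.964 / 0.514444 = 23.2562 kn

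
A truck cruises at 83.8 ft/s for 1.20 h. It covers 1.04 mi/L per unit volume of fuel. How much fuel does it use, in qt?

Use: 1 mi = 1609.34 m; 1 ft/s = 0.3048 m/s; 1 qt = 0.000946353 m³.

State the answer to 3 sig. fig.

69.7 qt

83.8 ft/s → 25.5422 m/s
1.20 h → 4320 s
d = v × t = 25.5422 × 4320 = 110342 m
1.04 mi/L → 1.67371×10⁶ m/m³
V = d / (distance per unit fuel) = 110342 / 1.67371×10⁶ = 0.0659266 m³
In qt: 0.0659266 / 0.000946353 = 69.6639 qt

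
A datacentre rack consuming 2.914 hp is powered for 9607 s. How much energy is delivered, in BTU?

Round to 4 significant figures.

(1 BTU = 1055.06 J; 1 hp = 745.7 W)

1.979×10⁴ BTU

2.914 hp × 745.7 → 2172.97 W
E = P × t = 2172.97 W × 9607 s = 2.08757×10⁷ J
2.08757×10⁷ J ÷ (1055.06 J/BTU) = 19786.3 BTU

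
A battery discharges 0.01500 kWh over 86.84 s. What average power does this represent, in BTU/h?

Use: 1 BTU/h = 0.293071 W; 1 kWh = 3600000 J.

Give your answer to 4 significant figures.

0.01500 kWh × 3600000 = 54000 J
P = E / t = 54000 J / 86.84 s = 621.833 W
621.833 W ÷ (0.293071 W/BTU/h) = 2121.78 BTU/h

2122 BTU/h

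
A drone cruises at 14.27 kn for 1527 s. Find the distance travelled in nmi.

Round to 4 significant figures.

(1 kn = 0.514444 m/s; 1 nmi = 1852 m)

14.27 kn × 0.514444 = 7.34112 m/s
d = v × t = 7.34112 m/s × 1527 s = 11209.9 m
11209.9 m ÷ (1852 m/nmi) = 6.05286 nmi

6.053 nmi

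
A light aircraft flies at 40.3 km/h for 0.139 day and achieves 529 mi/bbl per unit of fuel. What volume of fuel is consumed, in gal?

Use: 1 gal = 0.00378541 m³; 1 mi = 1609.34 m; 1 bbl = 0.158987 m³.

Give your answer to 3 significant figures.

6.63 gal

40.3 km/h → 11.1944 m/s
0.139 day → 12009.6 s
d = v × t = 11.1944 × 12009.6 = 134440 m
529 mi/bbl → 5.35478×10⁶ m/m³
V = d / (distance per unit fuel) = 134440 / 5.35478×10⁶ = 0.0251065 m³
In gal: 0.0251065 / 0.00378541 = 6.63244 gal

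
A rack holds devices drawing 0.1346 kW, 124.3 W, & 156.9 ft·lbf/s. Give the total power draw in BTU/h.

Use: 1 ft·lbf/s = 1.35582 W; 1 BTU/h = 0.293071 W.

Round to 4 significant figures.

1609 BTU/h

0.1346 kW × 1000 → 134.6 W
124.3 W (already W)
156.9 ft·lbf/s × 1.35582 → 212.728 W
Sum: 134.6 + 124.3 + 212.728 = 471.628 W
In BTU/h: 471.628 / 0.293071 = 1609.26 BTU/h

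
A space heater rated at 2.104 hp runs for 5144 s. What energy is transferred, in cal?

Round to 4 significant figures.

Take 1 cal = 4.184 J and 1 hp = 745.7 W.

1.929×10⁶ cal

2.104 hp × 745.7 → 1568.95 W
E = P × t = 1568.95 W × 5144 s = 8.07068×10⁶ J
8.07068×10⁶ J ÷ (4.184 J/cal) = 1.92894×10⁶ cal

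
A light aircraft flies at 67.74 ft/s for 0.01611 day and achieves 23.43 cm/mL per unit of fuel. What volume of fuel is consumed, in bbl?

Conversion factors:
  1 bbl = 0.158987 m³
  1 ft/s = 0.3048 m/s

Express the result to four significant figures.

0.7715 bbl

67.74 ft/s → 20.6472 m/s
0.01611 day → 1391.9 s
d = v × t = 20.6472 × 1391.9 = 28738.8 m
23.43 cm/mL → 234300 m/m³
V = d / (distance per unit fuel) = 28738.8 / 234300 = 0.122658 m³
In bbl: 0.122658 / 0.158987 = 0.771497 bbl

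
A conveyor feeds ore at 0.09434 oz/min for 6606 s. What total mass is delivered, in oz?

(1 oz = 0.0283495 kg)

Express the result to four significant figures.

0.09434 oz/min → 4.45749×10⁻⁵ kg/s
m = ṁ × t = 4.45749×10⁻⁵ × 6606 = 0.294462 kg
In oz: 0.294462 / 0.0283495 = 10.3868 oz

10.39 oz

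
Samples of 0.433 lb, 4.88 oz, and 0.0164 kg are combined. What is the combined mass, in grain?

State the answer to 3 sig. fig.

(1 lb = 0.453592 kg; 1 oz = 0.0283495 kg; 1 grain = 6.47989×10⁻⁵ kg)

0.433 lb × 0.453592 = 0.196405 kg
4.88 oz × 0.0283495 = 0.138346 kg
0.0164 kg (already kg)
Total: 0.196405 + 0.138346 + 0.0164 = 0.351151 kg
In grain: 0.351151 / 6.47989×10⁻⁵ = 5419.09 grain

5420 grain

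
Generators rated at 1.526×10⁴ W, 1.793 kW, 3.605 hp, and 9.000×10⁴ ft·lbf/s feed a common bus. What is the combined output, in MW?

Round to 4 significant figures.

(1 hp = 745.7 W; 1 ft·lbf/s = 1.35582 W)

0.1418 MW

1.526×10⁴ W (already W)
1.793 kW × 1000 = 1793 W
3.605 hp × 745.7 = 2688.25 W
9.000×10⁴ ft·lbf/s × 1.35582 = 122024 W
Sum: 15260 + 1793 + 2688.25 + 122024 = 141765 W
In MW: 141765 / 1000000 = 0.141765 MW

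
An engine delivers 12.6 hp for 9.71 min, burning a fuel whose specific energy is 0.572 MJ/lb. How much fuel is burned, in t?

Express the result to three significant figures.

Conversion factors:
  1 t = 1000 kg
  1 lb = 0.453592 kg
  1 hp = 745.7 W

12.6 hp → 9395.82 W
9.71 min → 582.6 s
E = P × t = 9395.82 × 582.6 = 5.474×10⁶ J
0.572 MJ/lb → 1.26105×10⁶ J/kg
m = E / e_s = 5.474×10⁶ / 1.26105×10⁶ = 4.34083 kg
In t: 4.34083 / 1000 = 0.00434083 t

0.00434 t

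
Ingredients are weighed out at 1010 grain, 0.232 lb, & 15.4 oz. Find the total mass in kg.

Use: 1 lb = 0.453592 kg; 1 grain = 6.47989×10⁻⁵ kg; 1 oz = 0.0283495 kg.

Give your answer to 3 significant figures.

1010 grain × 6.47989×10⁻⁵ → 0.0654469 kg
0.232 lb × 0.453592 → 0.105233 kg
15.4 oz × 0.0283495 → 0.436582 kg
Combined: 0.0654469 + 0.105233 + 0.436582 = 0.607262 kg

0.607 kg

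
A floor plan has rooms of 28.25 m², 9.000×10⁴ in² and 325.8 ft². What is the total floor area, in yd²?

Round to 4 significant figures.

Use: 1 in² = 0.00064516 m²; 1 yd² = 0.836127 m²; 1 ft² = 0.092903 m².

139.4 yd²

28.25 m² (already m²)
9.000×10⁴ in² × 0.00064516 = 58.0644 m²
325.8 ft² × 0.092903 = 30.2678 m²
Combined: 28.25 + 58.0644 + 30.2678 = 116.582 m²
In yd²: 116.582 / 0.836127 = 139.431 yd²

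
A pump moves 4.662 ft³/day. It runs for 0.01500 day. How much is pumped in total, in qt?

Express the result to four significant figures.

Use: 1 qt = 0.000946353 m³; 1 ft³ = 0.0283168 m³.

2.092 qt

4.662 ft³/day → 1.52793×10⁻⁶ m³/s
0.01500 day → 1296 s
V = Q × t = 1.52793×10⁻⁶ × 1296 = 0.0019802 m³
In qt: 0.0019802 / 0.000946353 = 2.09245 qt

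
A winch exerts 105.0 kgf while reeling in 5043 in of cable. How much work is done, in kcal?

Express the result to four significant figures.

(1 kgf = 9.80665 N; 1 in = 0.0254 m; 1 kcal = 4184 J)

105.0 kgf × 9.80665 = 1029.7 N
5043 in × 0.0254 = 128.092 m
W = F × d = 1029.7 N × 128.092 m = 131896 J
131896 J ÷ (4184 J/kcal) = 31.5239 kcal

31.52 kcal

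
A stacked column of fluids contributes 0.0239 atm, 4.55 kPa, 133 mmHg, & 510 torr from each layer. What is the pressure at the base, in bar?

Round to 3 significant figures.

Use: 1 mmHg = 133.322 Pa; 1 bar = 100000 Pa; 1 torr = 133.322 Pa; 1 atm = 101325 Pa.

0.0239 atm × 101325 = 2421.67 Pa
4.55 kPa × 1000 = 4550 Pa
133 mmHg × 133.322 = 17731.8 Pa
510 torr × 133.322 = 67994.2 Pa
Combined: 2421.67 + 4550 + 17731.8 + 67994.2 = 92697.7 Pa
In bar: 92697.7 / 100000 = 0.926977 bar

0.927 bar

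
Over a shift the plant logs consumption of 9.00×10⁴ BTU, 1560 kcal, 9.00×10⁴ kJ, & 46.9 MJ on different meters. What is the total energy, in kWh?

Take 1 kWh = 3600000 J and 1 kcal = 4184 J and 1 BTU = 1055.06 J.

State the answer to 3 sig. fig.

66.2 kWh

9.00×10⁴ BTU × 1055.06 = 9.49554×10⁷ J
1560 kcal × 4184 = 6.52704×10⁶ J
9.00×10⁴ kJ × 1000 = 9×10⁷ J
46.9 MJ × 1000000 = 4.69×10⁷ J
Combined: 9.49554×10⁷ + 6.52704×10⁶ + 9×10⁷ + 4.69×10⁷ = 2.38382×10⁸ J
In kWh: 2.38382×10⁸ / 3600000 = 66.2172 kWh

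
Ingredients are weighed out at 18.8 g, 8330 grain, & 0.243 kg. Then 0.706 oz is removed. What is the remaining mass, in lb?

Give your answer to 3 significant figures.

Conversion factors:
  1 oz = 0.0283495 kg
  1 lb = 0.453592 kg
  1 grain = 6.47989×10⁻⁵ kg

18.8 g × 0.001 = 0.0188 kg
8330 grain × 6.47989×10⁻⁵ = 0.539775 kg
0.243 kg (already kg)
0.706 oz × 0.0283495 = 0.0200147 kg
Net: 0.0188 + 0.539775 + 0.243 − 0.0200147 = 0.78156 kg
In lb: 0.78156 / 0.453592 = 1.72305 lb

1.72 lb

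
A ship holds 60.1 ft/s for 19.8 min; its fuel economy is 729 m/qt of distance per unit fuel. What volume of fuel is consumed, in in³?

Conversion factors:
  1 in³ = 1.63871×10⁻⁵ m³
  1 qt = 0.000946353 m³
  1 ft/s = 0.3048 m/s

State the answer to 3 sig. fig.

1720 in³

60.1 ft/s → 18.3185 m/s
19.8 min → 1188 s
d = v × t = 18.3185 × 1188 = 21762.4 m
729 m/qt → 770326 m/m³
V = d / (distance per unit fuel) = 21762.4 / 770326 = 0.0282509 m³
In in³: 0.0282509 / 1.63871×10⁻⁵ = 1723.97 in³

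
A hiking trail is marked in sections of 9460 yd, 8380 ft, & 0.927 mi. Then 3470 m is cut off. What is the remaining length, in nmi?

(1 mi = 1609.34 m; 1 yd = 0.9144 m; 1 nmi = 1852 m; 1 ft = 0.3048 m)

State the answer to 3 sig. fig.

4.98 nmi

9460 yd × 0.9144 = 8650.22 m
8380 ft × 0.3048 = 2554.22 m
0.927 mi × 1609.34 = 1491.86 m
3470 m (already m)
Result: 8650.22 + 2554.22 + 1491.86 − 3470 = 9226.3 m
In nmi: 9226.3 / 1852 = 4.9818 nmi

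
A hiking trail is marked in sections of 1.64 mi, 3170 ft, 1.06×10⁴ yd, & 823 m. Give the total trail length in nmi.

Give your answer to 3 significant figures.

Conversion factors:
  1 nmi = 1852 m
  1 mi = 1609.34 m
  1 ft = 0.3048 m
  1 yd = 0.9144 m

7.62 nmi

1.64 mi × 1609.34 → 2639.32 m
3170 ft × 0.3048 → 966.216 m
1.06×10⁴ yd × 0.9144 → 9692.64 m
823 m (already m)
Combined: 2639.32 + 966.216 + 9692.64 + 823 = 14121.2 m
In nmi: 14121.2 / 1852 = 7.62484 nmi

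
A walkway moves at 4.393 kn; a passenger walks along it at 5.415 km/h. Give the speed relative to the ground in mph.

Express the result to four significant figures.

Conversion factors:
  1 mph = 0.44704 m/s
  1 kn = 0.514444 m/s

4.393 kn × 0.514444 = 2.25995 m/s
5.415 km/h × (1/3.6) = 1.50417 m/s
Sum: 2.25995 + 1.50417 = 3.76412 m/s
In mph: 3.76412 / 0.44704 = 8.4201 mph

8.420 mph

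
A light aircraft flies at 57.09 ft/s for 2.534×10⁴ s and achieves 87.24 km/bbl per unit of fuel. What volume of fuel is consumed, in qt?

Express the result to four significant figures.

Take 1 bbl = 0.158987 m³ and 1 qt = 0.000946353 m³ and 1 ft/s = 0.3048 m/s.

57.09 ft/s → 17.401 m/s
d = v × t = 17.401 × 25340 = 440941 m
87.24 km/bbl → 548724 m/m³
V = d / (distance per unit fuel) = 440941 / 548724 = 0.803575 m³
In qt: 0.803575 / 0.000946353 = 849.128 qt

849.1 qt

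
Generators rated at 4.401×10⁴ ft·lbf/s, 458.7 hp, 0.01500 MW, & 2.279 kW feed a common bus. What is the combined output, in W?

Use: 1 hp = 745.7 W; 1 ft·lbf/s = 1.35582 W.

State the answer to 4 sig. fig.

4.401×10⁴ ft·lbf/s × 1.35582 → 59669.6 W
458.7 hp × 745.7 → 342053 W
0.01500 MW × 1000000 → 15000 W
2.279 kW × 1000 → 2279 W
Total: 59669.6 + 342053 + 15000 + 2279 = 419002 W

4.190×10⁵ W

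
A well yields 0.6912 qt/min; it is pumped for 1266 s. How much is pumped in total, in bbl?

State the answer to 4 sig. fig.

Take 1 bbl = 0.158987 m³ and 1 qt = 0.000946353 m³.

0.6912 qt/min → 1.0902×10⁻⁵ m³/s
V = Q × t = 1.0902×10⁻⁵ × 1266 = 0.0138019 m³
In bbl: 0.0138019 / 0.158987 = 0.0868115 bbl

0.08681 bbl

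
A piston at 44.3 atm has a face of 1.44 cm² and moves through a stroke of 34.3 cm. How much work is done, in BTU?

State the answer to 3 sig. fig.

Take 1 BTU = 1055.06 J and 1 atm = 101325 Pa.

0.210 BTU

44.3 atm → 4.4887×10⁶ Pa
1.44 cm² → 1.44×10⁻⁴ m²
F = P × A = 4.4887×10⁶ × 1.44×10⁻⁴ = 646.373 N
34.3 cm → 0.343 m
W = F × d = 646.373 × 0.343 = 221.706 J
In BTU: 221.706 / 1055.06 = 0.210136 BTU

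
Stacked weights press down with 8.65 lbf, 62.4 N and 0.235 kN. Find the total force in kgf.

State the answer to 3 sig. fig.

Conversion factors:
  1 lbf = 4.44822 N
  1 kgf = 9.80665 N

8.65 lbf × 4.44822 = 38.4771 N
62.4 N (already N)
0.235 kN × 1000 = 235 N
Total: 38.4771 + 62.4 + 235 = 335.877 N
In kgf: 335.877 / 9.80665 = 34.2499 kgf

34.2 kgf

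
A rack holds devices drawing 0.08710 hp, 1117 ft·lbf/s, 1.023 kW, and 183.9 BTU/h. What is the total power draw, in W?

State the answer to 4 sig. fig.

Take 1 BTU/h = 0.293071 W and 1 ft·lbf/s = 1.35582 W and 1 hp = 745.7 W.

0.08710 hp × 745.7 → 64.9505 W
1117 ft·lbf/s × 1.35582 → 1514.45 W
1.023 kW × 1000 → 1023 W
183.9 BTU/h × 0.293071 → 53.8958 W
Sum: 64.9505 + 1514.45 + 1023 + 53.8958 = 2656.3 W

2656 W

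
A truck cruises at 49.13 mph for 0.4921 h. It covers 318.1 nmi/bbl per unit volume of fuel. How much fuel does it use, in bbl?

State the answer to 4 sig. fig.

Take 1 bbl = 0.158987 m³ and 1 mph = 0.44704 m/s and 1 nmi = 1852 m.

0.06605 bbl

49.13 mph → 21.9631 m/s
0.4921 h → 1771.56 s
d = v × t = 21.9631 × 1771.56 = 38908.9 m
318.1 nmi/bbl → 3.70547×10⁶ m/m³
V = d / (distance per unit fuel) = 38908.9 / 3.70547×10⁶ = 0.0105004 m³
In bbl: 0.0105004 / 0.158987 = 0.0660457 bbl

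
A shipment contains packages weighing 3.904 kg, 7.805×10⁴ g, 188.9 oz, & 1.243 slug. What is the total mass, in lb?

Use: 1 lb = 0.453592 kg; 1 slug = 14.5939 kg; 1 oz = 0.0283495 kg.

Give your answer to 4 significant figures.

3.904 kg (already kg)
7.805×10⁴ g × 0.001 = 78.05 kg
188.9 oz × 0.0283495 = 5.35522 kg
1.243 slug × 14.5939 = 18.1402 kg
Combined: 3.904 + 78.05 + 5.35522 + 18.1402 = 105.449 kg
In lb: 105.449 / 0.453592 = 232.475 lb

232.5 lb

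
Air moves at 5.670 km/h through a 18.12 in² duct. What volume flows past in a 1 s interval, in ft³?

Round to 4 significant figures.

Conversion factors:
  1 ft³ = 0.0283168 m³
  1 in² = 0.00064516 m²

5.670 km/h × (1/3.6) = 1.575 m/s
18.12 in² × 0.00064516 = 0.0116903 m²
V = v × A × t = 1.575 m/s × 0.0116903 m² × 1 s = 0.0184122 m³
0.0184122 m³ ÷ (0.0283168 m³/ft³) = 0.650222 ft³

0.6502 ft³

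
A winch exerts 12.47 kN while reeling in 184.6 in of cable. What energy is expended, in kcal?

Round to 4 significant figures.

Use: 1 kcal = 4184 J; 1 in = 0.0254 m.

13.97 kcal

12.47 kN × 1000 = 12470 N
184.6 in × 0.0254 = 4.68884 m
W = F × d = 12470 N × 4.68884 m = 58469.8 J
58469.8 J ÷ (4184 J/kcal) = 13.9746 kcal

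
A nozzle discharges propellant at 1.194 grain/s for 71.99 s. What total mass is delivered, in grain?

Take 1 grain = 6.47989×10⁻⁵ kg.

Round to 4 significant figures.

1.194 grain/s → 7.73699×10⁻⁵ kg/s
m = ṁ × t = 7.73699×10⁻⁵ × 71.99 = 0.00556986 kg
In grain: 0.00556986 / 6.47989×10⁻⁵ = 85.9561 grain

85.96 grain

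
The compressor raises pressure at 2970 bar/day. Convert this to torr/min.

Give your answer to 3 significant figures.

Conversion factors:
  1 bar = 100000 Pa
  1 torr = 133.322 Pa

2970 bar/day × 100000 Pa/bar ÷ 86400 s/day = 3437.5 Pa/s
3437.5 Pa/s ÷ 133.322 Pa/torr × 60 s/min = 1547.01 torr/min

1550 torr/min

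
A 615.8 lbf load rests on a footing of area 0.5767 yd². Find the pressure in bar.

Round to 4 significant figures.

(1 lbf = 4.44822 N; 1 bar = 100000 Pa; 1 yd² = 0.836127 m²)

0.05681 bar

615.8 lbf × 4.44822 → 2739.21 N
0.5767 yd² × 0.836127 → 0.482194 m²
P = F / A = 2739.21 N / 0.482194 m² = 5680.72 Pa
5680.72 Pa ÷ (100000 Pa/bar) = 0.0568072 bar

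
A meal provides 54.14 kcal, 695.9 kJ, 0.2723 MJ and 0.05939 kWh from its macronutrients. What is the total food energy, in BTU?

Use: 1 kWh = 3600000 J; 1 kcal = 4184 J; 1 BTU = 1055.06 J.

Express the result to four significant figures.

1335 BTU

54.14 kcal × 4184 = 226522 J
695.9 kJ × 1000 = 695900 J
0.2723 MJ × 1000000 = 272300 J
0.05939 kWh × 3600000 = 213804 J
Total: 226522 + 695900 + 272300 + 213804 = 1.40853×10⁶ J
In BTU: 1.40853×10⁶ / 1055.06 = 1335.02 BTU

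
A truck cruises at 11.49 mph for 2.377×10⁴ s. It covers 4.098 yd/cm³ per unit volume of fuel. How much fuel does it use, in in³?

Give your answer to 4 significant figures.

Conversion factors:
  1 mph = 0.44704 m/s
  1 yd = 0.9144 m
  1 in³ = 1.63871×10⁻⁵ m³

1988 in³

11.49 mph → 5.13649 m/s
d = v × t = 5.13649 × 23770 = 122094 m
4.098 yd/cm³ → 3.74721×10⁶ m/m³
V = d / (distance per unit fuel) = 122094 / 3.74721×10⁶ = 0.0325826 m³
In in³: 0.0325826 / 1.63871×10⁻⁵ = 1988.31 in³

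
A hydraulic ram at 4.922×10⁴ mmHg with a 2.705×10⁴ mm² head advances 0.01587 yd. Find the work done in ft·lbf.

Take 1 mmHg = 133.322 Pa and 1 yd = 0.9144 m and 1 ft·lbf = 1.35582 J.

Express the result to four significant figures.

1900 ft·lbf

4.922×10⁴ mmHg → 6.56211×10⁶ Pa
2.705×10⁴ mm² → 0.02705 m²
F = P × A = 6.56211×10⁶ × 0.02705 = 177505 N
0.01587 yd → 0.0145115 m
W = F × d = 177505 × 0.0145115 = 2575.86 J
In ft·lbf: 2575.86 / 1.35582 = 1899.85 ft·lbf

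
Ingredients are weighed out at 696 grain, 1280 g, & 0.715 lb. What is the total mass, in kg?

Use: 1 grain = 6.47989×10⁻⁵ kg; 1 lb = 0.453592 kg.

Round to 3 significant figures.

696 grain × 6.47989×10⁻⁵ → 0.0451 kg
1280 g × 0.001 → 1.28 kg
0.715 lb × 0.453592 → 0.324318 kg
Combined: 0.0451 + 1.28 + 0.324318 = 1.64942 kg

1.65 kg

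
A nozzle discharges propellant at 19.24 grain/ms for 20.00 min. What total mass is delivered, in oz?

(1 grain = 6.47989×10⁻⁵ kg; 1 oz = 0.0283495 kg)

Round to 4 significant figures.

5.277×10⁴ oz

19.24 grain/ms → 1.24673 kg/s
20.00 min → 1200 s
m = ṁ × t = 1.24673 × 1200 = 1496.08 kg
In oz: 1496.08 / 0.0283495 = 52772.7 oz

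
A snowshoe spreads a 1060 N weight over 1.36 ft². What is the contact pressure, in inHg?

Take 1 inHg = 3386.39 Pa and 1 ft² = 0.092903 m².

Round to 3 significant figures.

1.36 ft² × 0.092903 → 0.126348 m²
P = F / A = 1060 N / 0.126348 m² = 8389.53 Pa
8389.53 Pa ÷ (3386.39 Pa/inHg) = 2.47743 inHg

2.48 inHg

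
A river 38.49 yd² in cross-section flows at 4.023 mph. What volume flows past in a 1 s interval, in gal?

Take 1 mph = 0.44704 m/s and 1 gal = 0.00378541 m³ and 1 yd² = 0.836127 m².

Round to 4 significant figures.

1.529×10⁴ gal

4.023 mph × 0.44704 → 1.79844 m/s
38.49 yd² × 0.836127 → 32.1825 m²
V = v × A × t = 1.79844 m/s × 32.1825 m² × 1 s = 57.8783 m³
57.8783 m³ ÷ (0.00378541 m³/gal) = 15289.8 gal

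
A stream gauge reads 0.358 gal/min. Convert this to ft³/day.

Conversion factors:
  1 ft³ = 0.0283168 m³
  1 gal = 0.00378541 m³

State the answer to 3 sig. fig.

0.358 gal/min × 0.00378541 m³/gal ÷ 60 s/min = 2.25863×10⁻⁵ m³/s
2.25863×10⁻⁵ m³/s ÷ 0.0283168 m³/ft³ × 86400 s/day = 68.9151 ft³/day

68.9 ft³/day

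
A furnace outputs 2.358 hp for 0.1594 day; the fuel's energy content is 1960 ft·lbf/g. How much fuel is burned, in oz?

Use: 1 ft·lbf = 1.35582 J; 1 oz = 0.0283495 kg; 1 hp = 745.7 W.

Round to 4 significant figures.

2.358 hp → 1758.36 W
0.1594 day → 13772.2 s
E = P × t = 1758.36 × 13772.2 = 2.42165×10⁷ J
1960 ft·lbf/g → 2.65741×10⁶ J/kg
m = E / e_s = 2.42165×10⁷ / 2.65741×10⁶ = 9.11282 kg
In oz: 9.11282 / 0.0283495 = 321.446 oz

321.4 oz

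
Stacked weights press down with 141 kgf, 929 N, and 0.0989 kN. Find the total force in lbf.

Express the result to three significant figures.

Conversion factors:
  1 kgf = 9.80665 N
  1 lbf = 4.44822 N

141 kgf × 9.80665 = 1382.74 N
929 N (already N)
0.0989 kN × 1000 = 98.9 N
Total: 1382.74 + 929 + 98.9 = 2410.64 N
In lbf: 2410.64 / 4.44822 = 541.934 lbf

542 lbf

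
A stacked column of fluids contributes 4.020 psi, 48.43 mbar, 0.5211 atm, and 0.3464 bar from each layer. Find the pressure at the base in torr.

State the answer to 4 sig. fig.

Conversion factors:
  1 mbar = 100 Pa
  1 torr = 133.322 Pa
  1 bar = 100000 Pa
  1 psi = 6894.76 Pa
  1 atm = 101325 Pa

900.1 torr

4.020 psi × 6894.76 = 27716.9 Pa
48.43 mbar × 100 = 4843 Pa
0.5211 atm × 101325 = 52800.5 Pa
0.3464 bar × 100000 = 34640 Pa
Combined: 27716.9 + 4843 + 52800.5 + 34640 = 120000 Pa
In torr: 120000 / 133.322 = 900.077 torr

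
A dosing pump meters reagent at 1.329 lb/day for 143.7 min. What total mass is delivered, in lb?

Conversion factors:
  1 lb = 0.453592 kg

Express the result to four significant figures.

1.329 lb/day → 6.97713×10⁻⁶ kg/s
143.7 min → 8622 s
m = ṁ × t = 6.97713×10⁻⁶ × 8622 = 0.0601568 kg
In lb: 0.0601568 / 0.453592 = 0.132623 lb

0.1326 lb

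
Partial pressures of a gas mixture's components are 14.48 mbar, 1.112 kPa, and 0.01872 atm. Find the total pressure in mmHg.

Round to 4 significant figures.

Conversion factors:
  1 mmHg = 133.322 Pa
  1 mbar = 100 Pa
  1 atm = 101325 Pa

33.43 mmHg

14.48 mbar × 100 = 1448 Pa
1.112 kPa × 1000 = 1112 Pa
0.01872 atm × 101325 = 1896.8 Pa
Sum: 1448 + 1112 + 1896.8 = 4456.8 Pa
In mmHg: 4456.8 / 133.322 = 33.4288 mmHg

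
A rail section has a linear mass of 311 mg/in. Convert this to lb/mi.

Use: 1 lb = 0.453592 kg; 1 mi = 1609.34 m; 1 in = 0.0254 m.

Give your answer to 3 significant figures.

311 mg/in × 10⁻⁶ kg/mg ÷ 0.0254 m/in = 0.0122441 kg/m
0.0122441 kg/m ÷ 0.453592 kg/lb × 1609.34 m/mi = 43.4419 lb/mi

43.4 lb/mi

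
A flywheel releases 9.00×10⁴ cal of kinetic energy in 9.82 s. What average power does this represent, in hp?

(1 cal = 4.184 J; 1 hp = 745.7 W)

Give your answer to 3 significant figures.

9.00×10⁴ cal × 4.184 = 376560 J
P = E / t = 376560 J / 9.82 s = 38346.2 W
38346.2 W ÷ (745.7 W/hp) = 51.4231 hp

51.4 hp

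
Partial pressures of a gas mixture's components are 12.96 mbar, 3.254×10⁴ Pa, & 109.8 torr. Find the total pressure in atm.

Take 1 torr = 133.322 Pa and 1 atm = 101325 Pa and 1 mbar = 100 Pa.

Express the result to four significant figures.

0.4784 atm

12.96 mbar × 100 → 1296 Pa
3.254×10⁴ Pa (already Pa)
109.8 torr × 133.322 → 14638.8 Pa
Sum: 1296 + 32540 + 14638.8 = 48474.8 Pa
In atm: 48474.8 / 101325 = 0.478409 atm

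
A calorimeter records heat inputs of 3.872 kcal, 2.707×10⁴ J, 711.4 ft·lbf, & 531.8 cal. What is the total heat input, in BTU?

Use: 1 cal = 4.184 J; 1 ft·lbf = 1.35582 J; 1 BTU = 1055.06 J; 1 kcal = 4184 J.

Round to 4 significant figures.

44.04 BTU

3.872 kcal × 4184 = 16200.4 J
2.707×10⁴ J (already J)
711.4 ft·lbf × 1.35582 = 964.53 J
531.8 cal × 4.184 = 2225.05 J
Sum: 16200.4 + 27070 + 964.53 + 2225.05 = 46460 J
In BTU: 46460 / 1055.06 = 44.0354 BTU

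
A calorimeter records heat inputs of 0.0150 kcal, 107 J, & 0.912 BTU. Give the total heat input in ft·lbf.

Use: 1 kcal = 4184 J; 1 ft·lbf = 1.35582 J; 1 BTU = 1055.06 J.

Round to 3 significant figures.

835 ft·lbf

0.0150 kcal × 4184 = 62.76 J
107 J (already J)
0.912 BTU × 1055.06 = 962.215 J
Combined: 62.76 + 107 + 962.215 = 1131.98 J
In ft·lbf: 1131.98 / 1.35582 = 834.904 ft·lbf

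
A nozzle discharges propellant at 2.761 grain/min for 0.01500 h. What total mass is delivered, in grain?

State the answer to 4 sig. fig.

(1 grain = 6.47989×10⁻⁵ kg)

2.485 grain

2.761 grain/min → 2.98183×10⁻⁶ kg/s
0.01500 h → 54 s
m = ṁ × t = 2.98183×10⁻⁶ × 54 = 1.61019×10⁻⁴ kg
In grain: 1.61019×10⁻⁴ / 6.47989×10⁻⁵ = 2.4849 grain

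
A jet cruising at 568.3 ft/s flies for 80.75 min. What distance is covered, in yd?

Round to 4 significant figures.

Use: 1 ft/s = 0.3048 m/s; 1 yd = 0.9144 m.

9.178×10⁵ yd

568.3 ft/s × 0.3048 = 173.218 m/s
80.75 min × 60 = 4845 s
d = v × t = 173.218 m/s × 4845 s = 839241 m
839241 m ÷ (0.9144 m/yd) = 917805 yd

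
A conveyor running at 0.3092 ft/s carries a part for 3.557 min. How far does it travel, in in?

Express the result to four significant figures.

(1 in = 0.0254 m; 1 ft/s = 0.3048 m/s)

0.3092 ft/s × 0.3048 → 0.0942442 m/s
3.557 min × 60 → 213.42 s
d = v × t = 0.0942442 m/s × 213.42 s = 20.1136 m
20.1136 m ÷ (0.0254 m/in) = 791.874 in

791.9 in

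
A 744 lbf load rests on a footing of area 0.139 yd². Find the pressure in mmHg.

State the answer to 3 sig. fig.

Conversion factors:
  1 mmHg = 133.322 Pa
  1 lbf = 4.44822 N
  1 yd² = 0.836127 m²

214 mmHg

744 lbf × 4.44822 → 3309.48 N
0.139 yd² × 0.836127 → 0.116222 m²
P = F / A = 3309.48 N / 0.116222 m² = 28475.5 Pa
28475.5 Pa ÷ (133.322 Pa/mmHg) = 213.584 mmHg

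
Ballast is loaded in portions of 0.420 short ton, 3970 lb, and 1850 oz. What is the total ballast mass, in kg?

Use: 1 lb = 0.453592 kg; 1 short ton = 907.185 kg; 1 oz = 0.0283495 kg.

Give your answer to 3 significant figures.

0.420 short ton × 907.185 = 381.018 kg
3970 lb × 0.453592 = 1800.76 kg
1850 oz × 0.0283495 = 52.4466 kg
Combined: 381.018 + 1800.76 + 52.4466 = 2234.22 kg

2230 kg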